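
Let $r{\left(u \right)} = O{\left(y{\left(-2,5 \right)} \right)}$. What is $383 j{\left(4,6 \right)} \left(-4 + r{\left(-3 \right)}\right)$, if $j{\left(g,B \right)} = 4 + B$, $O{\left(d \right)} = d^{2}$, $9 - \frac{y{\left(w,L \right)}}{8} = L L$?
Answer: $62735400$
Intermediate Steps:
$y{\left(w,L \right)} = 72 - 8 L^{2}$ ($y{\left(w,L \right)} = 72 - 8 L L = 72 - 8 L^{2}$)
$r{\left(u \right)} = 16384$ ($r{\left(u \right)} = \left(72 - 8 \cdot 5^{2}\right)^{2} = \left(72 - 200\right)^{2} = \left(-128\right)^{2} = 16384$)
$383 j{\left(4,6 \right)} \left(-4 + r{\left(-3 \right)}\right) = 383 \left(4 + 6\right) \left(-4 + 16384\right) = 383 \cdot 10 \cdot 16380 = 383 \cdot 163800 = 62735400$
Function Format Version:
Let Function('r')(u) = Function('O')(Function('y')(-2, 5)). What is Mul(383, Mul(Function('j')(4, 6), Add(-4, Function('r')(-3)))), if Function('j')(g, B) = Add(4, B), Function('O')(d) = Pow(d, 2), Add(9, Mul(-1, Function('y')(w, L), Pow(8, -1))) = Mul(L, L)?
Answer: 62735400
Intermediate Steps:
Function('y')(w, L) = Add(72, Mul(-8, Pow(L, 2))) (Function('y')(w, L) = Add(72, Mul(-8, Mul(L, L))) = Add(72, Mul(-8, Pow(L, 2))))
Function('r')(u) = 16384 (Function('r')(u) = Pow(Add(72, Mul(-8, Pow(5, 2))), 2) = Pow(Add(72, Mul(-8, 25)), 2) = Pow(Add(72, -200), 2) = Pow(-128, 2) = 16384)
Mul(383, Mul(Function('j')(4, 6), Add(-4, Function('r')(-3)))) = Mul(383, Mul(Add(4, 6), Add(-4, 16384))) = Mul(383, Mul(10, 16380)) = Mul(383, 163800) = 62735400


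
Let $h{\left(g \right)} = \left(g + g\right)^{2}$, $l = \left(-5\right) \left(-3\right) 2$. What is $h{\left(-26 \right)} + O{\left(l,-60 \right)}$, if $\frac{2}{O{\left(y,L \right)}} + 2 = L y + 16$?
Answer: $\frac{2414671}{893} \approx 2704.0$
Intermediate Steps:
$l = 30$ ($l = 15 \cdot 2 = 30$)
$h{\left(g \right)} = 4 g^{2}$ ($h{\left(g \right)} = \left(2 g\right)^{2} = 4 g^{2}$)
$O{\left(y,L \right)} = \frac{2}{14 + L y}$ ($O{\left(y,L \right)} = \frac{2}{-2 + \left(L y + 16\right)} = \frac{2}{-2 + \left(16 + L y\right)} = \frac{2}{14 + L y}$)
$h{\left(-26 \right)} + O{\left(l,-60 \right)} = 4 \left(-26\right)^{2} + \frac{2}{14 - 1800} = 4 \cdot 676 + \frac{2}{14 - 1800} = 2704 + \frac{2}{-1786} = 2704 + 2 \left(- \frac{1}{1786}\right) = 2704 - \frac{1}{893} = \frac{2414671}{893}$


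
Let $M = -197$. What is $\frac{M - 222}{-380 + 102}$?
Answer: $\frac{419}{278} \approx 1.5072$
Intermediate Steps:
$\frac{M - 222}{-380 + 102} = \frac{-197 - 222}{-380 + 102} = - \frac{419}{-278} = \left(-419\right) \left(- \frac{1}{278}\right) = \frac{419}{278}$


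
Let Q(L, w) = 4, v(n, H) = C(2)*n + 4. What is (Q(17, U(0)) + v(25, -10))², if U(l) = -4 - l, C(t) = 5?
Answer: 17689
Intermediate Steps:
v(n, H) = 4 + 5*n (v(n, H) = 5*n + 4 = 4 + 5*n)
(Q(17, U(0)) + v(25, -10))² = (4 + (4 + 5*25))² = (4 + (4 + 125))² = (4 + 129)² = 133² = 17689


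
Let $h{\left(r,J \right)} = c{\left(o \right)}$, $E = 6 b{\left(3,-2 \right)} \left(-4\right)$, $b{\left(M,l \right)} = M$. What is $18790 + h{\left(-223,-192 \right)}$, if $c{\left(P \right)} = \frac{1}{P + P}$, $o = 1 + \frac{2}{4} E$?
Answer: $\frac{1315299}{70} \approx 18790.0$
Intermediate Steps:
$E = -72$ ($E = 6 \cdot 3 \left(-4\right) = 18 \left(-4\right) = -72$)
$o = -35$ ($o = 1 + \frac{2}{4} \left(-72\right) = 1 + 2 \cdot \frac{1}{4} \left(-72\right) = 1 + \frac{1}{2} \left(-72\right) = 1 - 36 = -35$)
$c{\left(P \right)} = \frac{1}{2 P}$
$h{\left(r,J \right)} = - \frac{1}{70}$ ($h{\left(r,J \right)} = \frac{1}{2 \left(-35\right)} = \frac{1}{2} \left(- \frac{1}{35}\right) = - \frac{1}{70}$)
$18790 + h{\left(-223,-192 \right)} = 18790 - \frac{1}{70} = \frac{1315299}{70}$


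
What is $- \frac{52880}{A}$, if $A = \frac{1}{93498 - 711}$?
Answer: $-4906576560$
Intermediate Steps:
$A = \frac{1}{92787} \approx 1.0777 \cdot 10^{-5}$
$- \frac{52880}{A} = - 52880 \frac{1}{\frac{1}{92787}} = \left(-52880\right) 92787 = -4906576560$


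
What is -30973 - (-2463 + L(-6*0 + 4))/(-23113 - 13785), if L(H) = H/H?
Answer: -571422108/18449 ≈ -30973.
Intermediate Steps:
L(H) = 1
-30973 - (-2463 + L(-6*0 + 4))/(-23113 - 13785) = -30973 - (-2463 + 1)/(-23113 - 13785) = -30973 - (-2462)/(-36898) = -30973 - (-2462)*(-1)/36898 = -30973 - 1*1231/18449 = -30973 - 1231/18449 = -571422108/18449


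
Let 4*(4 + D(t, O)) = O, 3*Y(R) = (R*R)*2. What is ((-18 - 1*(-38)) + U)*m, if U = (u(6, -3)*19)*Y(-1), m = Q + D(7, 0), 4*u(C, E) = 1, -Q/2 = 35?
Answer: -5143/3 ≈ -1714.3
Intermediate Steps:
Q = -70 (Q = -2*35 = -70)
u(C, E) = ¼ (u(C, E) = (¼)*1 = ¼)
Y(R) = 2*R²/3 (Y(R) = ((R*R)*2)/3 = (R²*2)/3 = (2*R²)/3 = 2*R²/3)
D(t, O) = -4 + O/4
m = -74 (m = -70 + (-4 + (¼)*0) = -70 + (-4 + 0) = -70 - 4 = -74)
U = 19/6 (U = ((¼)*19)*((⅔)*(-1)²) = 19*((⅔)*1)/4 = (19/4)*(⅔) = 19/6 ≈ 3.1667)
((-18 - 1*(-38)) + U)*m = ((-18 - 1*(-38)) + 19/6)*(-74) = ((-18 + 38) + 19/6)*(-74) = (20 + 19/6)*(-74) = (139/6)*(-74) = -5143/3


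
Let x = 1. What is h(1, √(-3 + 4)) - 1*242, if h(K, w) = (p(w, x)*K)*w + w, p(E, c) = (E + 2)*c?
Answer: -238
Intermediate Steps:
p(E, c) = c*(2 + E) (p(E, c) = (2 + E)*c = c*(2 + E))
h(K, w) = w + K*w*(2 + w) (h(K, w) = ((1*(2 + w))*K)*w + w = ((2 + w)*K)*w + w = (K*(2 + w))*w + w = K*w*(2 + w) + w = w + K*w*(2 + w))
h(1, √(-3 + 4)) - 1*242 = √(-3 + 4)*(1 + 1*(2 + √(-3 + 4))) - 1*242 = √1*(1 + 1*(2 + √1)) - 242 = 1*(1 + 1*(2 + 1)) - 242 = 1*(1 + 1*3) - 242 = 1*(1 + 3) - 242 = 1*4 - 242 = 4 - 242 = -238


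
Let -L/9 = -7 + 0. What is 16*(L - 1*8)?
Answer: 880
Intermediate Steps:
L = 63 (L = -9*(-7 + 0) = -9*(-7) = 63)
16*(L - 1*8) = 16*(63 - 1*8) = 16*(63 - 8) = 16*55 = 880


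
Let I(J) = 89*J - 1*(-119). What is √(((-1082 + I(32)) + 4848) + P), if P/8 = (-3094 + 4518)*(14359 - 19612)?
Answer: I*√59835443 ≈ 7735.3*I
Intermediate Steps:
I(J) = 119 + 89*J (I(J) = 89*J + 119 = 119 + 89*J)
P = -59842176 (P = 8*((-3094 + 4518)*(14359 - 19612)) = 8*(1424*(-5253)) = 8*(-7480272) = -59842176)
√(((-1082 + I(32)) + 4848) + P) = √(((-1082 + (119 + 89*32)) + 4848) - 59842176) = √(((-1082 + (119 + 2848)) + 4848) - 59842176) = √(((-1082 + 2967) + 4848) - 59842176) = √((1885 + 4848) - 59842176) = √(6733 - 59842176) = √(-59835443) = I*√59835443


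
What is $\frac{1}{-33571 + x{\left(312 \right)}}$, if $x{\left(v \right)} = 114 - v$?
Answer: $- \frac{1}{33769} \approx -2.9613 \cdot 10^{-5}$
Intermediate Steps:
$\frac{1}{-33571 + x{\left(312 \right)}} = \frac{1}{-33571 + \left(114 - 312\right)} = \frac{1}{-33571 - 198} = \frac{1}{-33769} = - \frac{1}{33769}$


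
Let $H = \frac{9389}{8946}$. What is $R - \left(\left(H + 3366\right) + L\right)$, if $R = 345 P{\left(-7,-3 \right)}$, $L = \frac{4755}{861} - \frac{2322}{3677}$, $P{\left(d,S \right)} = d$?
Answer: $- \frac{7804685559173}{1348672122} \approx -5786.9$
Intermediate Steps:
$H = \frac{9389}{8946}$ ($H = 9389 \cdot \frac{1}{8946} = \frac{9389}{8946} \approx 1.0495$)
$L = \frac{5161631}{1055299}$ ($L = 4755 \cdot \frac{1}{861} - \frac{2322}{3677} = \frac{1585}{287} - \frac{2322}{3677} = \frac{5161631}{1055299} \approx 4.8912$)
$R = -2415$ ($R = 345 \left(-7\right) = -2415$)
$R - \left(\left(H + 3366\right) + L\right) = -2415 - \left(\left(\frac{9389}{8946} + 3366\right) + \frac{5161631}{1055299}\right) = -2415 - \left(\frac{30121625}{8946} + \frac{5161631}{1055299}\right) = -2415 - \frac{4547642384543}{1348672122} = - \frac{7804685559173}{1348672122}$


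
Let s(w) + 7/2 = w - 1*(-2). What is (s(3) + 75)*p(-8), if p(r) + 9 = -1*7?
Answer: -1224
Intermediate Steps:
s(w) = -3/2 + w (s(w) = -7/2 + (w - 1*(-2)) = -7/2 + (w + 2) = -7/2 + (2 + w) = -3/2 + w)
p(r) = -16 (p(r) = -9 - 1*7 = -9 - 7 = -16)
(s(3) + 75)*p(-8) = ((-3/2 + 3) + 75)*(-16) = (3/2 + 75)*(-16) = (153/2)*(-16) = -1224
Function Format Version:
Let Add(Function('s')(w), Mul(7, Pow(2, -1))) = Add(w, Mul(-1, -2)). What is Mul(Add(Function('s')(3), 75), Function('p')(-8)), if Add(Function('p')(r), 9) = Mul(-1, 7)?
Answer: -1224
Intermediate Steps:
Function('s')(w) = Add(Rational(-3, 2), w) (Function('s')(w) = Add(Rational(-7, 2), Add(w, Mul(-1, -2))) = Add(Rational(-7, 2), Add(w, 2)) = Add(Rational(-7, 2), Add(2, w)) = Add(Rational(-3, 2), w))
Function('p')(r) = -16 (Function('p')(r) = Add(-9, Mul(-1, 7)) = Add(-9, -7) = -16)
Mul(Add(Function('s')(3), 75), Function('p')(-8)) = Mul(Add(Add(Rational(-3, 2), 3), 75), -16) = Mul(Add(Rational(3, 2), 75), -16) = Mul(Rational(153, 2), -16) = -1224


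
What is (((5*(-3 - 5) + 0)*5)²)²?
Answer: 1600000000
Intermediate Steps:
(((5*(-3 - 5) + 0)*5)²)² = (((5*(-8) + 0)*5)²)² = (((-40 + 0)*5)²)² = ((-40*5)²)² = ((-200)²)² = 40000² = 1600000000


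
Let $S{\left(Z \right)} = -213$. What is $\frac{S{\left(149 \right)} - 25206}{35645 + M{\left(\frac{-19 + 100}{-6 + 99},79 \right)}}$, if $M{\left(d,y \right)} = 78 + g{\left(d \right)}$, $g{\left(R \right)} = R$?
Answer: $- \frac{787989}{1107440} \approx -0.71154$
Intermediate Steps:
$M{\left(d,y \right)} = 78 + d$
$\frac{S{\left(149 \right)} - 25206}{35645 + M{\left(\frac{-19 + 100}{-6 + 99},79 \right)}} = \frac{-213 - 25206}{35645 + \left(78 + \frac{-19 + 100}{-6 + 99}\right)} = - \frac{25419}{35645 + \left(78 + \frac{81}{93}\right)} = - \frac{25419}{35645 + \left(78 + 81 \cdot \frac{1}{93}\right)} = - \frac{25419}{35645 + \left(78 + \frac{27}{31}\right)} = - \frac{25419}{35645 + \frac{2445}{31}} = - \frac{25419}{\frac{1107440}{31}} = \left(-25419\right) \frac{31}{1107440} = - \frac{787989}{1107440}$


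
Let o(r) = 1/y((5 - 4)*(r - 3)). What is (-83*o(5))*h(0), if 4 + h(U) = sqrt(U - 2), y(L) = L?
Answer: 166 - 83*I*sqrt(2)/2 ≈ 166.0 - 58.69*I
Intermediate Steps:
o(r) = 1/(-3 + r) (o(r) = 1/((5 - 4)*(r - 3)) = 1/(1*(-3 + r)) = 1/(-3 + r))
h(U) = -4 + sqrt(-2 + U) (h(U) = -4 + sqrt(U - 2) = -4 + sqrt(-2 + U))
(-83*o(5))*h(0) = (-83/(-3 + 5))*(-4 + sqrt(-2 + 0)) = (-83/2)*(-4 + sqrt(-2)) = (-83*1/2)*(-4 + I*sqrt(2)) = -83*(-4 + I*sqrt(2))/2 = 166 - 83*I*sqrt(2)/2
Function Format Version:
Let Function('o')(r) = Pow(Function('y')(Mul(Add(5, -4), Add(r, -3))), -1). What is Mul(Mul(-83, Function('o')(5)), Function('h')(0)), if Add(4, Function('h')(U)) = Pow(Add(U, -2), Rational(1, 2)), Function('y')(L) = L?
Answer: Add(166, Mul(Rational(-83, 2), I, Pow(2, Rational(1, 2)))) ≈ Add(166.00, Mul(-58.690, I))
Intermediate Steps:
Function('o')(r) = Pow(Add(-3, r), -1) (Function('o')(r) = Pow(Mul(Add(5, -4), Add(r, -3)), -1) = Pow(Mul(1, Add(-3, r)), -1) = Pow(Add(-3, r), -1))
Function('h')(U) = Add(-4, Pow(Add(-2, U), Rational(1, 2))) (Function('h')(U) = Add(-4, Pow(Add(U, -2), Rational(1, 2))) = Add(-4, Pow(Add(-2, U), Rational(1, 2))))
Mul(Mul(-83, Function('o')(5)), Function('h')(0)) = Mul(Mul(-83, Pow(Add(-3, 5), -1)), Add(-4, Pow(Add(-2, 0), Rational(1, 2)))) = Mul(Mul(-83, Pow(2, -1)), Add(-4, Pow(-2, Rational(1, 2)))) = Mul(Mul(-83, Rational(1, 2)), Add(-4, Mul(I, Pow(2, Rational(1, 2))))) = Mul(Rational(-83, 2), Add(-4, Mul(I, Pow(2, Rational(1, 2))))) = Add(166, Mul(Rational(-83, 2), I, Pow(2, Rational(1, 2))))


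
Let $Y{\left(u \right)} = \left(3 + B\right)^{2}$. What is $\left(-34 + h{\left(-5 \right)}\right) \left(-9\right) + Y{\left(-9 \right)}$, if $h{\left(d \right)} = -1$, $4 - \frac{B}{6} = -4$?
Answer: $2916$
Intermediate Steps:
$B = 48$ ($B = 24 - -24 = 24 + 24 = 48$)
$Y{\left(u \right)} = 2601$ ($Y{\left(u \right)} = \left(3 + 48\right)^{2} = 51^{2} = 2601$)
$\left(-34 + h{\left(-5 \right)}\right) \left(-9\right) + Y{\left(-9 \right)} = \left(-34 - 1\right) \left(-9\right) + 2601 = \left(-35\right) \left(-9\right) + 2601 = 315 + 2601 = 2916$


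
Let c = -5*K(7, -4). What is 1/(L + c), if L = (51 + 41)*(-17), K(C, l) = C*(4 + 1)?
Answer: -1/1739 ≈ -0.00057504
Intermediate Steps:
K(C, l) = 5*C (K(C, l) = C*5 = 5*C)
L = -1564 (L = 92*(-17) = -1564)
c = -175 (c = -25*7 = -5*35 = -175)
1/(L + c) = 1/(-1564 - 175) = 1/(-1739) = -1/1739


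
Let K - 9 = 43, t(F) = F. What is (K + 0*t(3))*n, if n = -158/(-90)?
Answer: 4108/45 ≈ 91.289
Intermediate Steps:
K = 52 (K = 9 + 43 = 52)
n = 79/45 (n = -158*(-1/90) = 79/45 ≈ 1.7556)
(K + 0*t(3))*n = (52 + 0*3)*(79/45) = (52 + 0)*(79/45) = 52*(79/45) = 4108/45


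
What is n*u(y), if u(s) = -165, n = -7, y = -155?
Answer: 1155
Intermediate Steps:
n*u(y) = -7*(-165) = 1155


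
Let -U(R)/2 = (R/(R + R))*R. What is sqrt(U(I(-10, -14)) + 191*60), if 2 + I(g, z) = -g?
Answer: 2*sqrt(2863) ≈ 107.01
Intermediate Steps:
I(g, z) = -2 - g
U(R) = -R (U(R) = -2*R/(R + R)*R = -2*R/((2*R))*R = -2*R*(1/(2*R))*R = -R)
sqrt(U(I(-10, -14)) + 191*60) = sqrt(-(-2 - 1*(-10)) + 191*60) = sqrt(-(-2 + 10) + 11460) = sqrt(-1*8 + 11460) = sqrt(-8 + 11460) = sqrt(11452) = 2*sqrt(2863)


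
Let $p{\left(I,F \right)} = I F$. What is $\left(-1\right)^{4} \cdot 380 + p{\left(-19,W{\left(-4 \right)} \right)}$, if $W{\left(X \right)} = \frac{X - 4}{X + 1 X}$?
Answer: $361$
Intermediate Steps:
$W{\left(X \right)} = \frac{-4 + X}{2 X}$ ($W{\left(X \right)} = \frac{-4 + X}{X + X} = \frac{-4 + X}{2 X}$)
$p{\left(I,F \right)} = F I$
$\left(-1\right)^{4} \cdot 380 + p{\left(-19,W{\left(-4 \right)} \right)} = \left(-1\right)^{4} \cdot 380 + \frac{-4 - 4}{2 \left(-4\right)} \left(-19\right) = 1 \cdot 380 + \frac{1}{2} \left(- \frac{1}{4}\right) \left(-8\right) \left(-19\right) = 380 + 1 \left(-19\right) = 380 - 19 = 361$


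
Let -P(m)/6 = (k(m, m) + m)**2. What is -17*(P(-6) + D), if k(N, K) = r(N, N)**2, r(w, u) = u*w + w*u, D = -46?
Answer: 2734792550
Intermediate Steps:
r(w, u) = 2*u*w (r(w, u) = u*w + u*w = 2*u*w)
k(N, K) = 4*N**4 (k(N, K) = (2*N*N)**2 = (2*N**2)**2 = 4*N**4)
P(m) = -6*(m + 4*m**4)**2 (P(m) = -6*(4*m**4 + m)**2 = -6*(m + 4*m**4)**2)
-17*(P(-6) + D) = -17*(-6*(-6)**2*(1 + 4*(-6)**3)**2 - 46) = -17*(-6*36*(1 + 4*(-216))**2 - 46) = -17*(-6*36*(1 - 864)**2 - 46) = -17*(-6*36*(-863)**2 - 46) = -17*(-6*36*744769 - 46) = -17*(-160870104 - 46) = -17*(-160870150) = 2734792550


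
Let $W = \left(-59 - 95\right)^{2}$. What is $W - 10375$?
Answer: $13341$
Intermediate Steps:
$W = 23716$ ($W = \left(-154\right)^{2} = 23716$)
$W - 10375 = 23716 - 10375 = 13341$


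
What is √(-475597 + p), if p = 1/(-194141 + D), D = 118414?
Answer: 2*I*√681837086183135/75727 ≈ 689.64*I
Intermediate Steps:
p = -1/75727 (p = 1/(-194141 + 118414) = 1/(-75727) = -1/75727 ≈ -1.3205e-5)
√(-475597 + p) = √(-475597 - 1/75727) = √(-36015534020/75727) = 2*I*√681837086183135/75727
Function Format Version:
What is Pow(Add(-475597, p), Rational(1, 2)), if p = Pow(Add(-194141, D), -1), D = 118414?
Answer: Mul(Rational(2, 75727), I, Pow(681837086183135, Rational(1, 2))) ≈ Mul(689.64, I)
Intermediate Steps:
p = Rational(-1, 75727) (p = Pow(Add(-194141, 118414), -1) = Pow(-75727, -1) = Rational(-1, 75727) ≈ -1.3205e-5)
Pow(Add(-475597, p), Rational(1, 2)) = Pow(Add(-475597, Rational(-1, 75727)), Rational(1, 2)) = Pow(Rational(-36015534020, 75727), Rational(1, 2)) = Mul(Rational(2, 75727), I, Pow(681837086183135, Rational(1, 2)))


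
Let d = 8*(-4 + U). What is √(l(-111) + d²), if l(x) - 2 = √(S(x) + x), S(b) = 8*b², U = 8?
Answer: √(1026 + √98457) ≈ 36.603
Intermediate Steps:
d = 32 (d = 8*(-4 + 8) = 8*4 = 32)
l(x) = 2 + √(x + 8*x²) (l(x) = 2 + √(8*x² + x) = 2 + √(x + 8*x²))
√(l(-111) + d²) = √((2 + √(-111*(1 + 8*(-111)))) + 32²) = √((2 + √(-111*(1 - 888))) + 1024) = √((2 + √(-111*(-887))) + 1024) = √((2 + √98457) + 1024) = √(1026 + √98457)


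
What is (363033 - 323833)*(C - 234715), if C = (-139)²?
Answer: -8443444800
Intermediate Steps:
C = 19321
(363033 - 323833)*(C - 234715) = (363033 - 323833)*(19321 - 234715) = 39200*(-215394) = -8443444800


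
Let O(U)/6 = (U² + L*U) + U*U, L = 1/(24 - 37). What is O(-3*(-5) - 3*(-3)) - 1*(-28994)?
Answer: 466634/13 ≈ 35895.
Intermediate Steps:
L = -1/13 (L = 1/(-13) = -1/13 ≈ -0.076923)
O(U) = 12*U² - 6*U/13 (O(U) = 6*((U² - U/13) + U*U) = 6*((U² - U/13) + U²) = 6*(2*U² - U/13) = 12*U² - 6*U/13)
O(-3*(-5) - 3*(-3)) - 1*(-28994) = 6*(-3*(-5) - 3*(-3))*(-1 + 26*(-3*(-5) - 3*(-3)))/13 - 1*(-28994) = 6*(15 + 9)*(-1 + 26*(15 + 9))/13 + 28994 = (6/13)*24*(-1 + 26*24) + 28994 = (6/13)*24*(-1 + 624) + 28994 = (6/13)*24*623 + 28994 = 89712/13 + 28994 = 466634/13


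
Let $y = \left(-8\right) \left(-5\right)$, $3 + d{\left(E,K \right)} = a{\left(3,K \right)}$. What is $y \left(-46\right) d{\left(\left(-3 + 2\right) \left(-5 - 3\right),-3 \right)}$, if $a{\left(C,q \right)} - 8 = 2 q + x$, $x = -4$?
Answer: $9200$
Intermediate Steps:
$a{\left(C,q \right)} = 4 + 2 q$ ($a{\left(C,q \right)} = 8 + \left(2 q - 4\right) = 8 + \left(-4 + 2 q\right) = 4 + 2 q$)
$d{\left(E,K \right)} = 1 + 2 K$ ($d{\left(E,K \right)} = -3 + \left(4 + 2 K\right) = 1 + 2 K$)
$y = 40$
$y \left(-46\right) d{\left(\left(-3 + 2\right) \left(-5 - 3\right),-3 \right)} = 40 \left(-46\right) \left(1 + 2 \left(-3\right)\right) = - 1840 \left(1 - 6\right) = \left(-1840\right) \left(-5\right) = 9200$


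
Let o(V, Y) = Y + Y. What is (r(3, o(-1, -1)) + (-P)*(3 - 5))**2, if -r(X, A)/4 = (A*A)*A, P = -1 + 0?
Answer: 900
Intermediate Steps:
o(V, Y) = 2*Y
P = -1
r(X, A) = -4*A**3 (r(X, A) = -4*A*A*A = -4*A**2*A = -4*A**3)
(r(3, o(-1, -1)) + (-P)*(3 - 5))**2 = (-4*(2*(-1))**3 + (-1*(-1))*(3 - 5))**2 = (-4*(-2)**3 + 1*(-2))**2 = (-4*(-8) - 2)**2 = (32 - 2)**2 = 30**2 = 900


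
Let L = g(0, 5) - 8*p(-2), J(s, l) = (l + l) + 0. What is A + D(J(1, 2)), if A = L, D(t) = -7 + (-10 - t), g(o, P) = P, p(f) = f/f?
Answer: -24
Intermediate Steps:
p(f) = 1
J(s, l) = 2*l (J(s, l) = 2*l + 0 = 2*l)
D(t) = -17 - t
L = -3 (L = 5 - 8*1 = 5 - 8 = -3)
A = -3
A + D(J(1, 2)) = -3 + (-17 - 2*2) = -3 + (-17 - 1*4) = -3 + (-17 - 4) = -3 - 21 = -24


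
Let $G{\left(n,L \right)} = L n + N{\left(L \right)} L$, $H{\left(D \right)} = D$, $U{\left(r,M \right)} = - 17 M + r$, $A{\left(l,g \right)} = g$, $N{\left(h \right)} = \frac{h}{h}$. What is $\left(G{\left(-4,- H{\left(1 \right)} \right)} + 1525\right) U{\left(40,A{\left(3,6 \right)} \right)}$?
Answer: $-94736$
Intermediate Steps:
$N{\left(h \right)} = 1$
$U{\left(r,M \right)} = r - 17 M$
$G{\left(n,L \right)} = L + L n$ ($G{\left(n,L \right)} = L n + 1 L = L n + L = L + L n$)
$\left(G{\left(-4,- H{\left(1 \right)} \right)} + 1525\right) U{\left(40,A{\left(3,6 \right)} \right)} = \left(\left(-1\right) 1 \left(1 - 4\right) + 1525\right) \left(40 - 102\right) = \left(\left(-1\right) \left(-3\right) + 1525\right) \left(40 - 102\right) = \left(3 + 1525\right) \left(-62\right) = 1528 \left(-62\right) = -94736$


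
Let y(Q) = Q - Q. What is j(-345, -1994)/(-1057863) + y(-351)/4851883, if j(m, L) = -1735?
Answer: 1735/1057863 ≈ 0.0016401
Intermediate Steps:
y(Q) = 0
j(-345, -1994)/(-1057863) + y(-351)/4851883 = -1735/(-1057863) + 0/4851883 = -1735*(-1/1057863) + 0*(1/4851883) = 1735/1057863 + 0 = 1735/1057863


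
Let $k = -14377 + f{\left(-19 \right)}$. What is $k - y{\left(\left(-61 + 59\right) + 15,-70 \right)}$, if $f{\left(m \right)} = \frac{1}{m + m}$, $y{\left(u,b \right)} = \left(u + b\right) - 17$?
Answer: $- \frac{543515}{38} \approx -14303.0$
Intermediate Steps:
$y{\left(u,b \right)} = -17 + b + u$ ($y{\left(u,b \right)} = \left(b + u\right) - 17 = -17 + b + u$)
$f{\left(m \right)} = \frac{1}{2 m}$
$k = - \frac{546327}{38}$ ($k = -14377 + \frac{1}{2 \left(-19\right)} = -14377 + \frac{1}{2} \left(- \frac{1}{19}\right) = -14377 - \frac{1}{38} = - \frac{546327}{38} \approx -14377.0$)
$k - y{\left(\left(-61 + 59\right) + 15,-70 \right)} = - \frac{546327}{38} - \left(-17 - 70 + \left(\left(-61 + 59\right) + 15\right)\right) = - \frac{546327}{38} - \left(-17 - 70 + \left(-2 + 15\right)\right) = - \frac{546327}{38} - \left(-17 - 70 + 13\right) = - \frac{546327}{38} - -74 = - \frac{546327}{38} + 74 = - \frac{543515}{38}$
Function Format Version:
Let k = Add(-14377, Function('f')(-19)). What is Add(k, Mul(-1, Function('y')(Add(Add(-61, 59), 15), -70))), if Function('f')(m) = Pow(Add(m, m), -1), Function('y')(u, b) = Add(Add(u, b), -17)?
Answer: Rational(-543515, 38) ≈ -14303.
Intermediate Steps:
Function('y')(u, b) = Add(-17, b, u) (Function('y')(u, b) = Add(Add(b, u), -17) = Add(-17, b, u))
Function('f')(m) = Mul(Rational(1, 2), Pow(m, -1)) (Function('f')(m) = Pow(Mul(2, m), -1) = Mul(Rational(1, 2), Pow(m, -1)))
k = Rational(-546327, 38) (k = Add(-14377, Mul(Rational(1, 2), Pow(-19, -1))) = Add(-14377, Mul(Rational(1, 2), Rational(-1, 19))) = Add(-14377, Rational(-1, 38)) = Rational(-546327, 38) ≈ -14377.)
Add(k, Mul(-1, Function('y')(Add(Add(-61, 59), 15), -70))) = Add(Rational(-546327, 38), Mul(-1, Add(-17, -70, Add(Add(-61, 59), 15)))) = Add(Rational(-546327, 38), Mul(-1, Add(-17, -70, Add(-2, 15)))) = Add(Rational(-546327, 38), Mul(-1, Add(-17, -70, 13))) = Add(Rational(-546327, 38), Mul(-1, -74)) = Add(Rational(-546327, 38), 74) = Rational(-543515, 38)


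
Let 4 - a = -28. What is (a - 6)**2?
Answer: 676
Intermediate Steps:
a = 32 (a = 4 - 1*(-28) = 4 + 28 = 32)
(a - 6)**2 = (32 - 6)**2 = 26**2 = 676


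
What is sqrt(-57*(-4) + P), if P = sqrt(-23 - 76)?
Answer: sqrt(228 + 3*I*sqrt(11)) ≈ 15.103 + 0.3294*I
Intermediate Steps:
P = 3*I*sqrt(11) (P = sqrt(-99) = 3*I*sqrt(11) ≈ 9.9499*I)
sqrt(-57*(-4) + P) = sqrt(-57*(-4) + 3*I*sqrt(11)) = sqrt(228 + 3*I*sqrt(11))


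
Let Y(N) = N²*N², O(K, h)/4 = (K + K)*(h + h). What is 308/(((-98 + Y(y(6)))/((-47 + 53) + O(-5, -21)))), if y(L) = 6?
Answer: 259644/599 ≈ 433.46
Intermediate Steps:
O(K, h) = 16*K*h (O(K, h) = 4*((K + K)*(h + h)) = 4*((2*K)*(2*h)) = 4*(4*K*h) = 16*K*h)
Y(N) = N⁴
308/(((-98 + Y(y(6)))/((-47 + 53) + O(-5, -21)))) = 308/(((-98 + 6⁴)/((-47 + 53) + 16*(-5)*(-21)))) = 308/(((-98 + 1296)/(6 + 1680))) = 308/((1198/1686)) = 308/((1198*(1/1686))) = 308/(599/843) = 308*(843/599) = 259644/599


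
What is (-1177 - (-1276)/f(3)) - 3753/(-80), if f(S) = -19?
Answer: -1819813/1520 ≈ -1197.2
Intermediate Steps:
(-1177 - (-1276)/f(3)) - 3753/(-80) = (-1177 - (-1276)/(-19)) - 3753/(-80) = (-1177 - (-1276)*(-1)/19) - 3753*(-1)/80 = (-1177 - 1*1276/19) - 1*(-3753/80) = (-1177 - 1276/19) + 3753/80 = -23639/19 + 3753/80 = -1819813/1520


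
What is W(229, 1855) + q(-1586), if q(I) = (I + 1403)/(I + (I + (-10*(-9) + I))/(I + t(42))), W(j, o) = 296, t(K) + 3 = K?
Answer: 241873087/816820 ≈ 296.12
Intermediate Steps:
t(K) = -3 + K
q(I) = (1403 + I)/(I + (90 + 2*I)/(39 + I)) (q(I) = (I + 1403)/(I + (I + (-10*(-9) + I))/(I + (-3 + 42))) = (1403 + I)/(I + (I + (90 + I))/(I + 39)) = (1403 + I)/(I + (90 + 2*I)/(39 + I)))
W(229, 1855) + q(-1586) = 296 + (54717 + (-1586)² + 1442*(-1586))/(90 + (-1586)² + 41*(-1586)) = 296 + (54717 + 2515396 - 2287012)/(90 + 2515396 - 65026) = 296 + 283101/2450460 = 296 + (1/2450460)*283101 = 296 + 94367/816820 = 241873087/816820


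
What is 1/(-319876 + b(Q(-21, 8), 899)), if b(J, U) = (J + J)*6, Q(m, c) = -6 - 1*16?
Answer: -1/320140 ≈ -3.1236e-6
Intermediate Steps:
Q(m, c) = -22 (Q(m, c) = -6 - 16 = -22)
b(J, U) = 12*J (b(J, U) = (2*J)*6 = 12*J)
1/(-319876 + b(Q(-21, 8), 899)) = 1/(-319876 + 12*(-22)) = 1/(-319876 - 264) = 1/(-320140) = -1/320140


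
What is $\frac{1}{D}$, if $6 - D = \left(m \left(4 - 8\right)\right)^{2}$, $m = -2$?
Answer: $- \frac{1}{58} \approx -0.017241$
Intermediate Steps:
$D = -58$ ($D = 6 - \left(- 2 \left(4 - 8\right)\right)^{2} = 6 - \left(\left(-2\right) \left(-4\right)\right)^{2} = 6 - 8^{2} = 6 - 64 = -58$)
$\frac{1}{D} = \frac{1}{-58} = - \frac{1}{58}$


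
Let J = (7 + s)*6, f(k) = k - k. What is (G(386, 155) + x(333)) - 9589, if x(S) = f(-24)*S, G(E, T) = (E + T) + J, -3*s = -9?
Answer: -8988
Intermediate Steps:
s = 3 (s = -⅓*(-9) = 3)
f(k) = 0
J = 60 (J = (7 + 3)*6 = 10*6 = 60)
G(E, T) = 60 + E + T (G(E, T) = (E + T) + 60 = 60 + E + T)
x(S) = 0 (x(S) = 0*S = 0)
(G(386, 155) + x(333)) - 9589 = ((60 + 386 + 155) + 0) - 9589 = (601 + 0) - 9589 = 601 - 9589 = -8988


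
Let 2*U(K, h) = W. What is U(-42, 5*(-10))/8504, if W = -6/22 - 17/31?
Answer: -35/724966 ≈ -4.8278e-5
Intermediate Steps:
W = -280/341 (W = -6*1/22 - 17*1/31 = -3/11 - 17/31 = -280/341 ≈ -0.82111)
U(K, h) = -140/341 (U(K, h) = (1/2)*(-280/341) = -140/341)
U(-42, 5*(-10))/8504 = -140/341/8504 = -140/341*1/8504 = -35/724966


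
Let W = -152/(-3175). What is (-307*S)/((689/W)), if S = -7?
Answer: 326648/2187575 ≈ 0.14932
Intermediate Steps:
W = 152/3175 (W = -152*(-1/3175) = 152/3175 ≈ 0.047874)
(-307*S)/((689/W)) = (-307*(-7))/((689/(152/3175))) = 2149/((689*(3175/152))) = 2149/(2187575/152) = 2149*(152/2187575) = 326648/2187575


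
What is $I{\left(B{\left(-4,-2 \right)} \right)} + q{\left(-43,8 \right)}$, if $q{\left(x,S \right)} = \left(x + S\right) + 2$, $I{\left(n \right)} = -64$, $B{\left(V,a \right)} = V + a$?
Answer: $-97$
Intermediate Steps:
$q{\left(x,S \right)} = 2 + S + x$ ($q{\left(x,S \right)} = \left(S + x\right) + 2 = 2 + S + x$)
$I{\left(B{\left(-4,-2 \right)} \right)} + q{\left(-43,8 \right)} = -64 + \left(2 + 8 - 43\right) = -64 - 33 = -97$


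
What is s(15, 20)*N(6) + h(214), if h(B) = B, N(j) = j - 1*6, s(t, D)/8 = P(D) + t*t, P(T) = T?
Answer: 214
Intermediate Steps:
s(t, D) = 8*D + 8*t² (s(t, D) = 8*(D + t*t) = 8*(D + t²) = 8*D + 8*t²)
N(j) = -6 + j (N(j) = j - 6 = -6 + j)
s(15, 20)*N(6) + h(214) = (8*20 + 8*15²)*(-6 + 6) + 214 = (160 + 8*225)*0 + 214 = (160 + 1800)*0 + 214 = 1960*0 + 214 = 0 + 214 = 214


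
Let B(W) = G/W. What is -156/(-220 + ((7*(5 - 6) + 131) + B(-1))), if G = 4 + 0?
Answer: 39/25 ≈ 1.5600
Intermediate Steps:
G = 4
B(W) = 4/W
-156/(-220 + ((7*(5 - 6) + 131) + B(-1))) = -156/(-220 + ((7*(5 - 6) + 131) + 4/(-1))) = -156/(-220 + ((7*(-1) + 131) + 4*(-1))) = -156/(-220 + ((-7 + 131) - 4)) = -156/(-220 + (124 - 4)) = -156/(-220 + 120) = -156/(-100) = -1/100*(-156) = 39/25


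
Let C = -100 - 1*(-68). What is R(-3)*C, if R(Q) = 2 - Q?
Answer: -160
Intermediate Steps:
C = -32 (C = -100 + 68 = -32)
R(-3)*C = (2 - 1*(-3))*(-32) = (2 + 3)*(-32) = 5*(-32) = -160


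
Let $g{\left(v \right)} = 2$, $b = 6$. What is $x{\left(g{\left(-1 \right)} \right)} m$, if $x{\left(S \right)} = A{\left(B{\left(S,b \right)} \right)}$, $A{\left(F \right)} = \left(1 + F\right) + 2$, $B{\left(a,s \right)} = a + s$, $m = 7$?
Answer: $77$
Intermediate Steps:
$A{\left(F \right)} = 3 + F$
$x{\left(S \right)} = 9 + S$ ($x{\left(S \right)} = 3 + \left(S + 6\right) = 3 + \left(6 + S\right) = 9 + S$)
$x{\left(g{\left(-1 \right)} \right)} m = \left(9 + 2\right) 7 = 11 \cdot 7 = 77$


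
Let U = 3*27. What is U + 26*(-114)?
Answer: -2883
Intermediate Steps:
U = 81
U + 26*(-114) = 81 + 26*(-114) = 81 - 2964 = -2883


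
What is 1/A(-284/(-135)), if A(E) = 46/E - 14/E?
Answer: 71/1080 ≈ 0.065741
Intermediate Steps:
A(E) = 32/E
1/A(-284/(-135)) = 1/(32/((-284/(-135)))) = 1/(32/((-284*(-1/135)))) = 1/(32/(284/135)) = 1/(32*(135/284)) = 1/(1080/71) = 71/1080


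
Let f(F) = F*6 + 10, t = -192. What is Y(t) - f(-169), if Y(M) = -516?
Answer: 488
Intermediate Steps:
f(F) = 10 + 6*F (f(F) = 6*F + 10 = 10 + 6*F)
Y(t) - f(-169) = -516 - (10 + 6*(-169)) = -516 - (10 - 1014) = -516 - 1*(-1004) = -516 + 1004 = 488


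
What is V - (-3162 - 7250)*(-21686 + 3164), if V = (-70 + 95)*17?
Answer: -192850639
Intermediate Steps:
V = 425 (V = 25*17 = 425)
V - (-3162 - 7250)*(-21686 + 3164) = 425 - (-3162 - 7250)*(-21686 + 3164) = 425 - (-10412)*(-18522) = 425 - 1*192851064 = 425 - 192851064 = -192850639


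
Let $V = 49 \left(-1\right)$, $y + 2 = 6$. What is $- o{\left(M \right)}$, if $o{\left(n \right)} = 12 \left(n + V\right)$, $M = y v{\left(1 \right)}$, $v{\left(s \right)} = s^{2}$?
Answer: $540$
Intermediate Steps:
$y = 4$ ($y = -2 + 6 = 4$)
$V = -49$
$M = 4$ ($M = 4 \cdot 1^{2} = 4 \cdot 1 = 4$)
$o{\left(n \right)} = -588 + 12 n$ ($o{\left(n \right)} = 12 \left(n - 49\right) = 12 \left(-49 + n\right) = -588 + 12 n$)
$- o{\left(M \right)} = - (-588 + 12 \cdot 4) = - (-588 + 48) = \left(-1\right) \left(-540\right) = 540$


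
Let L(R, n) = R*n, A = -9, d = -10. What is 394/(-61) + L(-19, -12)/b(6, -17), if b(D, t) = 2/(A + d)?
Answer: -132520/61 ≈ -2172.5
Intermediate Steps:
b(D, t) = -2/19 (b(D, t) = 2/(-9 - 10) = 2/(-19) = 2*(-1/19) = -2/19)
394/(-61) + L(-19, -12)/b(6, -17) = 394/(-61) + (-19*(-12))/(-2/19) = 394*(-1/61) + 228*(-19/2) = -394/61 - 2166 = -132520/61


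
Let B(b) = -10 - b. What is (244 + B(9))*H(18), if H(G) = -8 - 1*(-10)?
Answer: 450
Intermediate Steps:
H(G) = 2 (H(G) = -8 + 10 = 2)
(244 + B(9))*H(18) = (244 + (-10 - 1*9))*2 = (244 + (-10 - 9))*2 = (244 - 19)*2 = 225*2 = 450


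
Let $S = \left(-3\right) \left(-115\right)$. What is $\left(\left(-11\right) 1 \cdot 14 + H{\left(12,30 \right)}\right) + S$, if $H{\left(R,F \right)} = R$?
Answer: $203$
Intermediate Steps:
$S = 345$
$\left(\left(-11\right) 1 \cdot 14 + H{\left(12,30 \right)}\right) + S = \left(\left(-11\right) 1 \cdot 14 + 12\right) + 345 = \left(\left(-11\right) 14 + 12\right) + 345 = \left(-154 + 12\right) + 345 = -142 + 345 = 203$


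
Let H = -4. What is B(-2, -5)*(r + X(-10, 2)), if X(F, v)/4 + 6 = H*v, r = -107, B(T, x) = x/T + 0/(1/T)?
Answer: -815/2 ≈ -407.50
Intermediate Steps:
B(T, x) = x/T (B(T, x) = x/T + 0*T = x/T + 0 = x/T)
X(F, v) = -24 - 16*v (X(F, v) = -24 + 4*(-4*v) = -24 - 16*v)
B(-2, -5)*(r + X(-10, 2)) = (-5/(-2))*(-107 + (-24 - 16*2)) = (-5*(-½))*(-107 + (-24 - 32)) = 5*(-107 - 56)/2 = (5/2)*(-163) = -815/2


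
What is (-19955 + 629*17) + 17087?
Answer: 7825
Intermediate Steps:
(-19955 + 629*17) + 17087 = (-19955 + 10693) + 17087 = -9262 + 17087 = 7825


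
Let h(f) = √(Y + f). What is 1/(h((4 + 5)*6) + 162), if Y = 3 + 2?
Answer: 162/26185 - √59/26185 ≈ 0.0058934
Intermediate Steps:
Y = 5
h(f) = √(5 + f)
1/(h((4 + 5)*6) + 162) = 1/(√(5 + (4 + 5)*6) + 162) = 1/(√(5 + 9*6) + 162) = 1/(√(5 + 54) + 162) = 1/(√59 + 162) = 1/(162 + √59)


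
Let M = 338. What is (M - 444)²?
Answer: 11236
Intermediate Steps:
(M - 444)² = (338 - 444)² = (-106)² = 11236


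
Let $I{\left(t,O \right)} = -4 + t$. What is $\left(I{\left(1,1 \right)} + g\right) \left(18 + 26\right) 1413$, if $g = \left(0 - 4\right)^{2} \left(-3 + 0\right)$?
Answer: $-3170772$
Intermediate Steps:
$g = -48$ ($g = \left(-4\right)^{2} \left(-3\right) = 16 \left(-3\right) = -48$)
$\left(I{\left(1,1 \right)} + g\right) \left(18 + 26\right) 1413 = \left(\left(-4 + 1\right) - 48\right) \left(18 + 26\right) 1413 = \left(-3 - 48\right) 44 \cdot 1413 = \left(-51\right) 44 \cdot 1413 = \left(-2244\right) 1413 = -3170772$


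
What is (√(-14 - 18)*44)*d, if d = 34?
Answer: 5984*I*√2 ≈ 8462.7*I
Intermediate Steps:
(√(-14 - 18)*44)*d = (√(-14 - 18)*44)*34 = (√(-32)*44)*34 = ((4*I*√2)*44)*34 = (176*I*√2)*34 = 5984*I*√2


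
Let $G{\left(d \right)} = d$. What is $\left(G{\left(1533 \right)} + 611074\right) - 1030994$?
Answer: $-418387$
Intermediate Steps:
$\left(G{\left(1533 \right)} + 611074\right) - 1030994 = \left(1533 + 611074\right) - 1030994 = 612607 - 1030994 = -418387$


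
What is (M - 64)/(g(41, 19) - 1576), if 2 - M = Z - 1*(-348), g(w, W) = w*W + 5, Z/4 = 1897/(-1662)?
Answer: 84229/164538 ≈ 0.51191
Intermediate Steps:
Z = -3794/831 (Z = 4*(1897/(-1662)) = 4*(1897*(-1/1662)) = 4*(-1897/1662) = -3794/831 ≈ -4.5656)
g(w, W) = 5 + W*w (g(w, W) = W*w + 5 = 5 + W*w)
M = -283732/831 (M = 2 - (-3794/831 - 1*(-348)) = 2 - (-3794/831 + 348) = 2 - 1*285394/831 = 2 - 285394/831 = -283732/831 ≈ -341.43)
(M - 64)/(g(41, 19) - 1576) = (-283732/831 - 64)/((5 + 19*41) - 1576) = -336916/(831*((5 + 779) - 1576)) = -336916/(831*(784 - 1576)) = -336916/831/(-792) = -336916/831*(-1/792) = 84229/164538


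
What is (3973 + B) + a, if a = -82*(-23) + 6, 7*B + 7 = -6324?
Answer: 34724/7 ≈ 4960.6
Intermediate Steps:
B = -6331/7 (B = -1 + (⅐)*(-6324) = -1 - 6324/7 = -6331/7 ≈ -904.43)
a = 1892 (a = 1886 + 6 = 1892)
(3973 + B) + a = (3973 - 6331/7) + 1892 = 21480/7 + 1892 = 34724/7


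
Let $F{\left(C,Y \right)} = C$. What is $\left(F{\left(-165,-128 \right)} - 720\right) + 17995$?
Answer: $17110$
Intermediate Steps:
$\left(F{\left(-165,-128 \right)} - 720\right) + 17995 = \left(-165 - 720\right) + 17995 = -885 + 17995 = 17110$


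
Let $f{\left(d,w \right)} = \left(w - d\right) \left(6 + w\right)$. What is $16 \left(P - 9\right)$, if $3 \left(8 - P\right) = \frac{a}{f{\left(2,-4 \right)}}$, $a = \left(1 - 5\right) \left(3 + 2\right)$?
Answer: $- \frac{224}{9} \approx -24.889$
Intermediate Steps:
$f{\left(d,w \right)} = \left(6 + w\right) \left(w - d\right)$
$a = -20$ ($a = \left(-4\right) 5 = -20$)
$P = \frac{67}{9}$ ($P = 8 - \frac{\left(-20\right) \frac{1}{\left(-4\right)^{2} - 12 + 6 \left(-4\right) - 2 \left(-4\right)}}{3} = 8 - \frac{\left(-20\right) \frac{1}{16 - 12 - 24 + 8}}{3} = 8 - \frac{\left(-20\right) \frac{1}{-12}}{3} = 8 - \frac{\left(-20\right) \left(- \frac{1}{12}\right)}{3} = 8 - \frac{5}{9} = \frac{67}{9} \approx 7.4444$)
$16 \left(P - 9\right) = 16 \left(\frac{67}{9} - 9\right) = 16 \left(- \frac{14}{9}\right) = - \frac{224}{9}$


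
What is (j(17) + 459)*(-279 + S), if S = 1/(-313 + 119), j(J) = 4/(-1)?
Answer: -24627785/194 ≈ -1.2695e+5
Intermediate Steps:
j(J) = -4 (j(J) = 4*(-1) = -4)
S = -1/194 (S = 1/(-194) = -1/194 ≈ -0.0051546)
(j(17) + 459)*(-279 + S) = (-4 + 459)*(-279 - 1/194) = 455*(-54127/194) = -24627785/194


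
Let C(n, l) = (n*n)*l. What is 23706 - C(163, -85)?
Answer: 2282071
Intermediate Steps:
C(n, l) = l*n² (C(n, l) = n²*l = l*n²)
23706 - C(163, -85) = 23706 - (-85)*163² = 23706 - (-85)*26569 = 23706 - 1*(-2258365) = 23706 + 2258365 = 2282071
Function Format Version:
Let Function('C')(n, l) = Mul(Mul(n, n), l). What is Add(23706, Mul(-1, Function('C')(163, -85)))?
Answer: 2282071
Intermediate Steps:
Function('C')(n, l) = Mul(l, Pow(n, 2)) (Function('C')(n, l) = Mul(Pow(n, 2), l) = Mul(l, Pow(n, 2)))
Add(23706, Mul(-1, Function('C')(163, -85))) = Add(23706, Mul(-1, Mul(-85, Pow(163, 2)))) = Add(23706, Mul(-1, Mul(-85, 26569))) = Add(23706, Mul(-1, -2258365)) = Add(23706, 2258365) = 2282071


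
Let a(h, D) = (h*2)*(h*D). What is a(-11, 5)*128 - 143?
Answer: 154737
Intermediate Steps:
a(h, D) = 2*D*h² (a(h, D) = (2*h)*(D*h) = 2*D*h²)
a(-11, 5)*128 - 143 = (2*5*(-11)²)*128 - 143 = (2*5*121)*128 - 143 = 1210*128 - 143 = 154880 - 143 = 154737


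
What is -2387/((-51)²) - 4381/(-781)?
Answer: 9530734/2031381 ≈ 4.6917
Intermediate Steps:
-2387/((-51)²) - 4381/(-781) = -2387/2601 - 4381*(-1/781) = -2387*1/2601 + 4381/781 = -2387/2601 + 4381/781 = 9530734/2031381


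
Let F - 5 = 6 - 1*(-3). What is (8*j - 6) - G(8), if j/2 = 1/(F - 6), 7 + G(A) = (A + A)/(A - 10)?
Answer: 11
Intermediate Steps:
F = 14 (F = 5 + (6 - 1*(-3)) = 5 + (6 + 3) = 5 + 9 = 14)
G(A) = -7 + 2*A/(-10 + A) (G(A) = -7 + (A + A)/(A - 10) = -7 + (2*A)/(-10 + A) = -7 + 2*A/(-10 + A))
j = ¼ (j = 2/(14 - 6) = 2/8 = 2*(⅛) = ¼ ≈ 0.25000)
(8*j - 6) - G(8) = (8*(¼) - 6) - 5*(14 - 1*8)/(-10 + 8) = (2 - 6) - 5*(14 - 8)/(-2) = -4 - 5*(-1)*6/2 = -4 - 1*(-15) = -4 + 15 = 11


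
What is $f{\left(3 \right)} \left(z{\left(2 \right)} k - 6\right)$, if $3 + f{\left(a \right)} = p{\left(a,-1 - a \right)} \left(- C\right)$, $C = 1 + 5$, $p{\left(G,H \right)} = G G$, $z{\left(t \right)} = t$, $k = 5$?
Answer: $-228$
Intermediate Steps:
$p{\left(G,H \right)} = G^{2}$
$C = 6$
$f{\left(a \right)} = -3 - 6 a^{2}$ ($f{\left(a \right)} = -3 + a^{2} \left(\left(-1\right) 6\right) = -3 + a^{2} \left(-6\right) = -3 - 6 a^{2}$)
$f{\left(3 \right)} \left(z{\left(2 \right)} k - 6\right) = \left(-3 - 6 \cdot 3^{2}\right) \left(2 \cdot 5 - 6\right) = \left(-3 - 54\right) \left(10 - 6\right) = \left(-3 - 54\right) 4 = \left(-57\right) 4 = -228$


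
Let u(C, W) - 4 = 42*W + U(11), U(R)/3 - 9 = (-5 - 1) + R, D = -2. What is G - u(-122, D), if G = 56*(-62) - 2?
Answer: -3436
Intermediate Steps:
G = -3474 (G = -3472 - 2 = -3474)
U(R) = 9 + 3*R (U(R) = 27 + 3*((-5 - 1) + R) = 27 + 3*(-6 + R) = 27 + (-18 + 3*R) = 9 + 3*R)
u(C, W) = 46 + 42*W (u(C, W) = 4 + (42*W + (9 + 3*11)) = 4 + (42*W + (9 + 33)) = 4 + (42*W + 42) = 4 + (42 + 42*W) = 46 + 42*W)
G - u(-122, D) = -3474 - (46 + 42*(-2)) = -3474 - (46 - 84) = -3474 - 1*(-38) = -3474 + 38 = -3436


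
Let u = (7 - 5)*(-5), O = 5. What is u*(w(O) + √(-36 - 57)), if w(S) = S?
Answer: -50 - 10*I*√93 ≈ -50.0 - 96.437*I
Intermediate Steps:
u = -10 (u = 2*(-5) = -10)
u*(w(O) + √(-36 - 57)) = -10*(5 + √(-36 - 57)) = -10*(5 + √(-93)) = -10*(5 + I*√93) = -50 - 10*I*√93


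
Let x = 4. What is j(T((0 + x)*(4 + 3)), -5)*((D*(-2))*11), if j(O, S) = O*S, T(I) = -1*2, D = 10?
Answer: -2200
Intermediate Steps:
T(I) = -2
j(T((0 + x)*(4 + 3)), -5)*((D*(-2))*11) = (-2*(-5))*((10*(-2))*11) = 10*(-20*11) = 10*(-220) = -2200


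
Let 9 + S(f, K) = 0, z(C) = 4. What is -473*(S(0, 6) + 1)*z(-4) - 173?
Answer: 14963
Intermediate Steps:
S(f, K) = -9 (S(f, K) = -9 + 0 = -9)
-473*(S(0, 6) + 1)*z(-4) - 173 = -473*(-9 + 1)*4 - 173 = -(-3784)*4 - 173 = -473*(-32) - 173 = 15136 - 173 = 14963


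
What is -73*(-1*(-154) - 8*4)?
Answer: -8906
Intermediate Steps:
-73*(-1*(-154) - 8*4) = -73*(154 - 32) = -73*122 = -8906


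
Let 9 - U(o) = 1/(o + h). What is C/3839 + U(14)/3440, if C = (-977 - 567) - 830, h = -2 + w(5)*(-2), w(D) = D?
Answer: -16267857/26412320 ≈ -0.61592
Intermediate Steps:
h = -12 (h = -2 + 5*(-2) = -2 - 10 = -12)
C = -2374 (C = -1544 - 830 = -2374)
U(o) = 9 - 1/(-12 + o) (U(o) = 9 - 1/(o - 12) = 9 - 1/(-12 + o))
C/3839 + U(14)/3440 = -2374/3839 + ((-109 + 9*14)/(-12 + 14))/3440 = -2374*1/3839 + ((-109 + 126)/2)*(1/3440) = -2374/3839 + ((½)*17)*(1/3440) = -2374/3839 + (17/2)*(1/3440) = -2374/3839 + 17/6880 = -16267857/26412320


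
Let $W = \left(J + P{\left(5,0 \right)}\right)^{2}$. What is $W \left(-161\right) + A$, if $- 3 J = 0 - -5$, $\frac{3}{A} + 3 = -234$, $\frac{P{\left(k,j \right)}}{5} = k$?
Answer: $- \frac{62323109}{711} \approx -87656.0$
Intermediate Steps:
$P{\left(k,j \right)} = 5 k$
$A = - \frac{1}{79}$ ($A = \frac{3}{-3 - 234} = \frac{3}{-237} = 3 \left(- \frac{1}{237}\right) = - \frac{1}{79} \approx -0.012658$)
$J = - \frac{5}{3}$ ($J = - \frac{0 - -5}{3} = - \frac{0 + 5}{3} = \left(- \frac{1}{3}\right) 5 = - \frac{5}{3} \approx -1.6667$)
$W = \frac{4900}{9}$ ($W = \left(- \frac{5}{3} + 5 \cdot 5\right)^{2} = \left(- \frac{5}{3} + 25\right)^{2} = \left(\frac{70}{3}\right)^{2} = \frac{4900}{9} \approx 544.44$)
$W \left(-161\right) + A = \frac{4900}{9} \left(-161\right) - \frac{1}{79} = - \frac{788900}{9} - \frac{1}{79} = - \frac{62323109}{711}$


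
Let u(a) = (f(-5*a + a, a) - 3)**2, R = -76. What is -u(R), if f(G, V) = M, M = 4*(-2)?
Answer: -121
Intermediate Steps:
M = -8
f(G, V) = -8
u(a) = 121 (u(a) = (-8 - 3)**2 = (-11)**2 = 121)
-u(R) = -1*121 = -121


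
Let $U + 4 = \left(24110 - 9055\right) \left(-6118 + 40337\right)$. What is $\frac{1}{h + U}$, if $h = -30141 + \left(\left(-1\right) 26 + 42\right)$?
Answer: $\frac{1}{515136916} \approx 1.9412 \cdot 10^{-9}$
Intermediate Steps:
$U = 515167041$ ($U = -4 + \left(24110 - 9055\right) \left(-6118 + 40337\right) = -4 + 15055 \cdot 34219 = -4 + 515167045 = 515167041$)
$h = -30125$ ($h = -30141 + \left(-26 + 42\right) = -30141 + 16 = -30125$)
$\frac{1}{h + U} = \frac{1}{-30125 + 515167041} = \frac{1}{515136916}$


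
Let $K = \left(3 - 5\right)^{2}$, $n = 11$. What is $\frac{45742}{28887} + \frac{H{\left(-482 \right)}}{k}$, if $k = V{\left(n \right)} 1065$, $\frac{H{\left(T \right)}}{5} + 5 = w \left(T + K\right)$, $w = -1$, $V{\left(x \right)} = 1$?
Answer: $\frac{2600733}{683659} \approx 3.8041$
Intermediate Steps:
$K = 4$ ($K = \left(-2\right)^{2} = 4$)
$H{\left(T \right)} = -45 - 5 T$ ($H{\left(T \right)} = -25 + 5 \left(- (T + 4)\right) = -25 + 5 \left(- (4 + T)\right) = -25 + 5 \left(-4 - T\right) = -25 - \left(20 + 5 T\right) = -45 - 5 T$)
$k = 1065$ ($k = 1 \cdot 1065 = 1065$)
$\frac{45742}{28887} + \frac{H{\left(-482 \right)}}{k} = \frac{45742}{28887} + \frac{-45 - -2410}{1065} = 45742 \cdot \frac{1}{28887} + \left(-45 + 2410\right) \frac{1}{1065} = \frac{45742}{28887} + 2365 \cdot \frac{1}{1065} = \frac{45742}{28887} + \frac{473}{213} = \frac{2600733}{683659}$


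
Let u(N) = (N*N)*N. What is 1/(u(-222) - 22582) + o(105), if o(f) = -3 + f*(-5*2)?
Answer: -11544702391/10963630 ≈ -1053.0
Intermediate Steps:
u(N) = N**3 (u(N) = N**2*N = N**3)
o(f) = -3 - 10*f (o(f) = -3 + f*(-10) = -3 - 10*f)
1/(u(-222) - 22582) + o(105) = 1/((-222)**3 - 22582) + (-3 - 10*105) = 1/(-10941048 - 22582) + (-3 - 1050) = 1/(-10963630) - 1053 = -1/10963630 - 1053 = -11544702391/10963630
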